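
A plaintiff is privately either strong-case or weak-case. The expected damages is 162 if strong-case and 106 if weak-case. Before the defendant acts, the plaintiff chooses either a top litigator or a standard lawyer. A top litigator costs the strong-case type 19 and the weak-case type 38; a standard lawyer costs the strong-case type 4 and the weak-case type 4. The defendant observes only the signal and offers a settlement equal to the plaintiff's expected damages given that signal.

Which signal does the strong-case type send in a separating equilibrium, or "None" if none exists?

Try strong-case → top litigator, weak-case → standard lawyer:
  If types separate, top litigator earns payment 162 and standard lawyer earns 106.
  Strong-case: top litigator gives 162 − 19 = 143; standard lawyer gives 106 − 4 = 102. No deviation. ✓
  Weak-case: standard lawyer gives 106 − 4 = 102; top litigator gives 162 − 38 = 124. Would deviate. ✗
Try strong-case → standard lawyer, weak-case → top litigator:
  If types separate, standard lawyer earns payment 162 and top litigator earns 106.
  Strong-case: standard lawyer gives 162 − 4 = 158; top litigator gives 106 − 19 = 87. No deviation. ✓
  Weak-case: top litigator gives 106 − 38 = 68; standard lawyer gives 162 − 4 = 158. Would deviate. ✗
Neither assignment is incentive-compatible.

None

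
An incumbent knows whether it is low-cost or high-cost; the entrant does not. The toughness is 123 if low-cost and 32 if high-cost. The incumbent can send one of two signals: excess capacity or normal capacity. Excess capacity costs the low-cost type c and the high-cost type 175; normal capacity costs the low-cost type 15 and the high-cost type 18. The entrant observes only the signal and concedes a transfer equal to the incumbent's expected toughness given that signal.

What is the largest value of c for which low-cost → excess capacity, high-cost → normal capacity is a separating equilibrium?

106

Under separation: excess capacity → low-cost (pays 123); normal capacity → high-cost (pays 32).
High-cost: 32 − 18 = 14 ≥ 123 − 175 = -52. Holds regardless of c. ✓
Low-cost: 123 − c ≥ 32 − 15, so c ≤ 123 − 17 = 106.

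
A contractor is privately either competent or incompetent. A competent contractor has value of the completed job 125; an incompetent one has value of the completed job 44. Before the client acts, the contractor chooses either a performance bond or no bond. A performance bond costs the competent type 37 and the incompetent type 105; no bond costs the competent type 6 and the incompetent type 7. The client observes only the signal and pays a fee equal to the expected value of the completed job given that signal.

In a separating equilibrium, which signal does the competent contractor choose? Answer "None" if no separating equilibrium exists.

bond

Try competent → bond, incompetent → no bond:
  Under separation the client infers type exactly: bond → competent (pays 125), no bond → incompetent (pays 44).
  Competent: bond gives 125 − 37 = 88; no bond gives 44 − 6 = 38. No deviation. ✓
  Incompetent: no bond gives 44 − 7 = 37; bond gives 125 − 105 = 20. No deviation. ✓
Both hold — the competent type sends bond.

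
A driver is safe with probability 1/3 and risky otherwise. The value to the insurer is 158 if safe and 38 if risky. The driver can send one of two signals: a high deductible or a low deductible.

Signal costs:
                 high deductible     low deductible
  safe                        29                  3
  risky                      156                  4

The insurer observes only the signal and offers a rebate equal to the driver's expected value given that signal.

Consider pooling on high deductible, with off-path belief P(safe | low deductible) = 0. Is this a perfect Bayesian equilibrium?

No

At the pooled signal (high deductible) the insurer holds the prior 1/3 and pays 1/3·158 + 2/3·38 = 78. Off-path (low deductible) belief 0 gives 0·158 + 1·38 = 38.
Safe: high deductible gives 78 − 29 = 49; low deductible gives 38 − 3 = 35. Stays. ✓
Risky: high deductible gives 78 − 156 = -78; low deductible gives 38 − 4 = 34. Deviates. ✗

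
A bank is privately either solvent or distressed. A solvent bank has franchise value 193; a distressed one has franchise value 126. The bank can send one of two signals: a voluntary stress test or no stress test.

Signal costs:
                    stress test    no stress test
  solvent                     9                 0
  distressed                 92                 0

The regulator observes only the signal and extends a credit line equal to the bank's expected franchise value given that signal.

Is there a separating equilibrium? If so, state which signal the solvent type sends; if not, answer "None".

Try solvent → stress test, distressed → no stress test:
  Under separation the regulator infers type exactly: stress test → solvent (pays 193), no stress test → distressed (pays 126).
  Solvent: stress test gives 193 − 9 = 184; no stress test gives 126 − 0 = 126. No deviation. ✓
  Distressed: no stress test gives 126 − 0 = 126; stress test gives 193 − 92 = 101. No deviation. ✓
Both hold — the solvent type sends stress test.

stress test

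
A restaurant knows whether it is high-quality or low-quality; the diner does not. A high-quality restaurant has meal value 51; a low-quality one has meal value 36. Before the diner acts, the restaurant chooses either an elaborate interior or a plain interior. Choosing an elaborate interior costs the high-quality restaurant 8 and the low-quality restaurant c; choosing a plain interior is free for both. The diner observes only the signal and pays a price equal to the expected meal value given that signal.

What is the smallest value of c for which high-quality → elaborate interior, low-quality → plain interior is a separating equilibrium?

Under separation: elaborate interior → high-quality (pays 51); plain interior → low-quality (pays 36).
High-quality: 51 − 8 = 43 ≥ 36 − 0 = 36. Holds regardless of c. ✓
Low-quality: 36 − 0 ≥ 51 − c, so c ≥ 51 − 36 = 15.

15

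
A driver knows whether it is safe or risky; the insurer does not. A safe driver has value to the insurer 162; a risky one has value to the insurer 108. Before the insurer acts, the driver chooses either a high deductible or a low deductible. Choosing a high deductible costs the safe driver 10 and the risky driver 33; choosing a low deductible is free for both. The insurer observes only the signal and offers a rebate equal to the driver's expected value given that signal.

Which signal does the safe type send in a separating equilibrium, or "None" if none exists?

Try safe → high deductible, risky → low deductible:
  If types separate, high deductible earns payment 162 and low deductible earns 108.
  Safe: high deductible gives 162 − 10 = 152; low deductible gives 108 − 0 = 108. No deviation. ✓
  Risky: low deductible gives 108 − 0 = 108; high deductible gives 162 − 33 = 129. Would deviate. ✗
Try safe → low deductible, risky → high deductible:
  If types separate, low deductible earns payment 162 and high deductible earns 108.
  Safe: low deductible gives 162 − 0 = 162; high deductible gives 108 − 10 = 98. No deviation. ✓
  Risky: high deductible gives 108 − 33 = 75; low deductible gives 162 − 0 = 162. Would deviate. ✗
Neither assignment is incentive-compatible.

None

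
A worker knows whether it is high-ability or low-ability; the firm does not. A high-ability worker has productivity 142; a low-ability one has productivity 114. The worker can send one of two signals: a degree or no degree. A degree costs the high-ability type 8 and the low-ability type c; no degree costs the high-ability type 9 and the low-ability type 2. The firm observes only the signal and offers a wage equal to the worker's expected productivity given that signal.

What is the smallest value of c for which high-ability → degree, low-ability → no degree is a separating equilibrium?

30

Under separation: degree → high-ability (pays 142); no degree → low-ability (pays 114).
High-ability: 142 − 8 = 134 ≥ 114 − 9 = 105. Holds regardless of c. ✓
Low-ability: 114 − 2 ≥ 142 − c, so c ≥ 142 − 112 = 30.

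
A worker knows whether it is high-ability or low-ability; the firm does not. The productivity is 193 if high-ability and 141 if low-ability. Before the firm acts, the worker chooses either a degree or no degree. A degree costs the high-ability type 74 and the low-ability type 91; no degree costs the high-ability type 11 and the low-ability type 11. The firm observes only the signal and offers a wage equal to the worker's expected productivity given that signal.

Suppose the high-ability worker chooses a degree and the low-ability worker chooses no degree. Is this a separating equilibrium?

If types separate, degree earns payment 193 and no degree earns 141.
High-ability: degree gives 193 − 74 = 119; no degree gives 141 − 11 = 130. Would deviate. ✗
Low-ability: no degree gives 141 − 11 = 130; degree gives 193 − 91 = 102. No deviation. ✓

No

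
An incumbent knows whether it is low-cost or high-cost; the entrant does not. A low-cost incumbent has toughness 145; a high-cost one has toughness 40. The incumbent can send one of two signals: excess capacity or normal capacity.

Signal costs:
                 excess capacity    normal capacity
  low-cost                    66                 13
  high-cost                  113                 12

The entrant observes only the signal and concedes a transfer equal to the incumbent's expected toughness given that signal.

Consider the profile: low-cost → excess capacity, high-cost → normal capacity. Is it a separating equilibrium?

No

If types separate, excess capacity earns payment 145 and normal capacity earns 40.
Low-cost: excess capacity gives 145 − 66 = 79; normal capacity gives 40 − 13 = 27. No deviation. ✓
High-cost: normal capacity gives 40 − 12 = 28; excess capacity gives 145 − 113 = 32. Would deviate. ✗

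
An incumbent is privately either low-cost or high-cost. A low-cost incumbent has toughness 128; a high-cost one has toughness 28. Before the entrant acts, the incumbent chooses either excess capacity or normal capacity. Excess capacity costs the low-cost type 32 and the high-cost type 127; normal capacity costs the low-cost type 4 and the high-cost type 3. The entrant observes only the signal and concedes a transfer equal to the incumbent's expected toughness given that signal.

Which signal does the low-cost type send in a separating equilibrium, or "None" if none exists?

Try low-cost → excess capacity, high-cost → normal capacity:
  If types separate, excess capacity earns payment 128 and normal capacity earns 28.
  Low-cost: excess capacity gives 128 − 32 = 96; normal capacity gives 28 − 4 = 24. No deviation. ✓
  High-cost: normal capacity gives 28 − 3 = 25; excess capacity gives 128 − 127 = 1. No deviation. ✓
Both hold — the low-cost type sends excess capacity.

excess capacity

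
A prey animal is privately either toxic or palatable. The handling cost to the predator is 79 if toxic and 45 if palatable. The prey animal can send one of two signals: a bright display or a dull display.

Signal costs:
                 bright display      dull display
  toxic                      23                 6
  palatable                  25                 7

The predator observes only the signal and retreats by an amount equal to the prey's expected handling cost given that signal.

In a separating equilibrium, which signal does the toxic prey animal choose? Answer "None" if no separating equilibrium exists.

None

Try toxic → bright display, palatable → dull display:
  Under separation the predator infers type exactly: bright display → toxic (pays 79), dull display → palatable (pays 45).
  Toxic: bright display gives 79 − 23 = 56; dull display gives 45 − 6 = 39. No deviation. ✓
  Palatable: dull display gives 45 − 7 = 38; bright display gives 79 − 25 = 54. Would deviate. ✗
Try toxic → dull display, palatable → bright display:
  Under separation the predator infers type exactly: dull display → toxic (pays 79), bright display → palatable (pays 45).
  Toxic: dull display gives 79 − 6 = 73; bright display gives 45 − 23 = 22. No deviation. ✓
  Palatable: bright display gives 45 − 25 = 20; dull display gives 79 − 7 = 72. Would deviate. ✗
Neither assignment is incentive-compatible.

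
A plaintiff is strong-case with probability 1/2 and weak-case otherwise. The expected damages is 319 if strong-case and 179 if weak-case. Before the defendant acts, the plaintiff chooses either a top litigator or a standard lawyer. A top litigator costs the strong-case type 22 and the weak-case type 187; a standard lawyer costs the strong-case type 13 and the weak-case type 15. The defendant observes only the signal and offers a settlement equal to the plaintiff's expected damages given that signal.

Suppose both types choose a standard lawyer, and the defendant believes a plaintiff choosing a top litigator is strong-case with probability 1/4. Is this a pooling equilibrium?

On the equilibrium path (standard lawyer) the defendant holds the prior 1/2 and pays 1/2·319 + 1/2·179 = 249. Off-path (top litigator) belief 1/4 gives 1/4·319 + 3/4·179 = 214.
Strong-case: standard lawyer gives 249 − 13 = 236; top litigator gives 214 − 22 = 192. Stays. ✓
Weak-case: standard lawyer gives 249 − 15 = 234; top litigator gives 214 − 187 = 27. Stays. ✓
Beliefs are Bayes-consistent on-path and both types best-respond.

Yes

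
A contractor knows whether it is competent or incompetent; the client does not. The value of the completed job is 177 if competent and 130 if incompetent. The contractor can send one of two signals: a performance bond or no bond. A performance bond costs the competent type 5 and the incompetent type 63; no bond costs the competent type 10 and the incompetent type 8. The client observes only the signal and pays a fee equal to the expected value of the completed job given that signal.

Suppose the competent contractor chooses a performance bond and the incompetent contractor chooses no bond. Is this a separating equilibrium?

If types separate, bond earns payment 177 and no bond earns 130.
Competent: bond gives 177 − 5 = 172; no bond gives 130 − 10 = 120. No deviation. ✓
Incompetent: no bond gives 130 − 8 = 122; bond gives 177 − 63 = 114. No deviation. ✓
Both incentive constraints hold.

Yes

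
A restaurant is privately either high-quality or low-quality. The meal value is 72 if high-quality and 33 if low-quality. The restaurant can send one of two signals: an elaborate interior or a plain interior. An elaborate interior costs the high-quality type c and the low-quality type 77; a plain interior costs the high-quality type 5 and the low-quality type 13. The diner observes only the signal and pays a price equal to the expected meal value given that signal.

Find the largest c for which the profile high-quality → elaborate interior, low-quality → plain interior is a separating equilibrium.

Under separation: elaborate interior → high-quality (pays 72); plain interior → low-quality (pays 33).
Low-quality: 33 − 13 = 20 ≥ 72 − 77 = -5. Holds regardless of c. ✓
High-quality: 72 − c ≥ 33 − 5, so c ≤ 72 − 28 = 44.

44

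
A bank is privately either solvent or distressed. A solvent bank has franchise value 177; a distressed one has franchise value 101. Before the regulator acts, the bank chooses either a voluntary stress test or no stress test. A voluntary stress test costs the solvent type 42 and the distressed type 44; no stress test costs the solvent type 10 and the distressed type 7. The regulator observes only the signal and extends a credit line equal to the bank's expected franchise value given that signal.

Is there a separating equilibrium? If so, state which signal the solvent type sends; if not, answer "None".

Try solvent → stress test, distressed → no stress test:
  Under separation the regulator infers type exactly: stress test → solvent (pays 177), no stress test → distressed (pays 101).
  Solvent: stress test gives 177 − 42 = 135; no stress test gives 101 − 10 = 91. No deviation. ✓
  Distressed: no stress test gives 101 − 7 = 94; stress test gives 177 − 44 = 133. Would deviate. ✗
Try solvent → no stress test, distressed → stress test:
  Under separation the regulator infers type exactly: no stress test → solvent (pays 177), stress test → distressed (pays 101).
  Solvent: no stress test gives 177 − 10 = 167; stress test gives 101 − 42 = 59. No deviation. ✓
  Distressed: stress test gives 101 − 44 = 57; no stress test gives 177 − 7 = 170. Would deviate. ✗
Neither assignment is incentive-compatible.

None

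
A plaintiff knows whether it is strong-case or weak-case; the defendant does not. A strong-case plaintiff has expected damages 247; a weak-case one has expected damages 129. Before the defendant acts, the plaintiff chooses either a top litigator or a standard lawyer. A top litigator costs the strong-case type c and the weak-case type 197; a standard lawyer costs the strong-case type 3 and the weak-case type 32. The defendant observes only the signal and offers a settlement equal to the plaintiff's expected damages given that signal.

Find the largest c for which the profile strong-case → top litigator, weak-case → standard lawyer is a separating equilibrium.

121

Under separation: top litigator → strong-case (pays 247); standard lawyer → weak-case (pays 129).
Weak-case: 129 − 32 = 97 ≥ 247 − 197 = 50. Holds regardless of c. ✓
Strong-case: 247 − c ≥ 129 − 3, so c ≤ 247 − 126 = 121.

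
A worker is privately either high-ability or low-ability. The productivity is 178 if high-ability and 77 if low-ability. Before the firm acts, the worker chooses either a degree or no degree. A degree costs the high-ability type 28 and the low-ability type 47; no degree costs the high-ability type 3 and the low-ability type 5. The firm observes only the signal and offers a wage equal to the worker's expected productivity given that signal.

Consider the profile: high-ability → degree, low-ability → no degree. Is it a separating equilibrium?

No

If types separate, degree earns payment 178 and no degree earns 77.
High-ability: degree gives 178 − 28 = 150; no degree gives 77 − 3 = 74. No deviation. ✓
Low-ability: no degree gives 77 − 5 = 72; degree gives 178 − 47 = 131. Would deviate. ✗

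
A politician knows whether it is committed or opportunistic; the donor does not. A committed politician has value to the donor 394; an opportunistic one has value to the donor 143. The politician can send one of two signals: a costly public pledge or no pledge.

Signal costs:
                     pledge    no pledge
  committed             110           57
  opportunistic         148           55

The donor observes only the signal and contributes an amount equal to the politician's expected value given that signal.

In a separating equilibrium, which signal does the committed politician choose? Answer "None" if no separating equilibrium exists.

Try committed → pledge, opportunistic → no pledge:
  If types separate, pledge earns payment 394 and no pledge earns 143.
  Committed: pledge gives 394 − 110 = 284; no pledge gives 143 − 57 = 86. No deviation. ✓
  Opportunistic: no pledge gives 143 − 55 = 88; pledge gives 394 − 148 = 246. Would deviate. ✗
Try committed → no pledge, opportunistic → pledge:
  If types separate, no pledge earns payment 394 and pledge earns 143.
  Committed: no pledge gives 394 − 57 = 337; pledge gives 143 − 110 = 33. No deviation. ✓
  Opportunistic: pledge gives 143 − 148 = -5; no pledge gives 394 − 55 = 339. Would deviate. ✗
Neither assignment is incentive-compatible.

None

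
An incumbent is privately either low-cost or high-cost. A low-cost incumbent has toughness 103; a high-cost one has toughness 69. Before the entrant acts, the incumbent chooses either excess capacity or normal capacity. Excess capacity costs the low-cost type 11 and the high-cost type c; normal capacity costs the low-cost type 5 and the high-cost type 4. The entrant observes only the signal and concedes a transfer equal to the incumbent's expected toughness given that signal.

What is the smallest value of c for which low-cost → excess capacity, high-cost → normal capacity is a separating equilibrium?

38

Under separation: excess capacity → low-cost (pays 103); normal capacity → high-cost (pays 69).
Low-cost: 103 − 11 = 92 ≥ 69 − 5 = 64. Holds regardless of c. ✓
High-cost: 69 − 4 ≥ 103 − c, so c ≥ 103 − 65 = 38.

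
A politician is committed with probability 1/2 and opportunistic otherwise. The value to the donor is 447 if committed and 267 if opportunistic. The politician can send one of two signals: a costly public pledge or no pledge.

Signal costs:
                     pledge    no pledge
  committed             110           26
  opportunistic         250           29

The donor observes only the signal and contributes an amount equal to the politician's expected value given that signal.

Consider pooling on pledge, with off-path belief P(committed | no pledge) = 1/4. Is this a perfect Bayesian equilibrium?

At the pooled signal (pledge) the donor holds the prior 1/2 and pays 1/2·447 + 1/2·267 = 357. Off-path (no pledge) belief 1/4 gives 1/4·447 + 3/4·267 = 312.
Committed: pledge gives 357 − 110 = 247; no pledge gives 312 − 26 = 286. Deviates. ✗
Opportunistic: pledge gives 357 − 250 = 107; no pledge gives 312 − 29 = 283. Deviates. ✗

No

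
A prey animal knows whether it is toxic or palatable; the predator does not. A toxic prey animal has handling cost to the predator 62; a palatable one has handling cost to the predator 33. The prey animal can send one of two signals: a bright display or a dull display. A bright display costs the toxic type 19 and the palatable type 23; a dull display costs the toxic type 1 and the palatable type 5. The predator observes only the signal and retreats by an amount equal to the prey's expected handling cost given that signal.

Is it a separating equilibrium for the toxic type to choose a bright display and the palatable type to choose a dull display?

No

If types separate, bright display earns payment 62 and dull display earns 33.
Toxic: bright display gives 62 − 19 = 43; dull display gives 33 − 1 = 32. No deviation. ✓
Palatable: dull display gives 33 − 5 = 28; bright display gives 62 − 23 = 39. Would deviate. ✗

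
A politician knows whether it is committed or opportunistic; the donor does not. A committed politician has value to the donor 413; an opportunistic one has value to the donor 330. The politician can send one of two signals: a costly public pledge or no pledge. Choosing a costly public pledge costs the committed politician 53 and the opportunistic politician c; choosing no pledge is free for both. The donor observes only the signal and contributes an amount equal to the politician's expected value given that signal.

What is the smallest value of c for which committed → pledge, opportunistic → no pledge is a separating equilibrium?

83

Under separation: pledge → committed (pays 413); no pledge → opportunistic (pays 330).
Committed: 413 − 53 = 360 ≥ 330 − 0 = 330. Holds regardless of c. ✓
Opportunistic: 330 − 0 ≥ 413 − c, so c ≥ 413 − 330 = 83.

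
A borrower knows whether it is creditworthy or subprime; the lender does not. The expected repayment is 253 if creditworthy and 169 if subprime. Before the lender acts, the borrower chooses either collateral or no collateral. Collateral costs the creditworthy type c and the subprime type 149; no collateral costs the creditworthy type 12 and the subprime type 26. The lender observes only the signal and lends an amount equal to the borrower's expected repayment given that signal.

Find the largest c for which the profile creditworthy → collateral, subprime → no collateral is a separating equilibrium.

Under separation: collateral → creditworthy (pays 253); no collateral → subprime (pays 169).
Subprime: 169 − 26 = 143 ≥ 253 − 149 = 104. Holds regardless of c. ✓
Creditworthy: 253 − c ≥ 169 − 12, so c ≤ 253 − 157 = 96.

96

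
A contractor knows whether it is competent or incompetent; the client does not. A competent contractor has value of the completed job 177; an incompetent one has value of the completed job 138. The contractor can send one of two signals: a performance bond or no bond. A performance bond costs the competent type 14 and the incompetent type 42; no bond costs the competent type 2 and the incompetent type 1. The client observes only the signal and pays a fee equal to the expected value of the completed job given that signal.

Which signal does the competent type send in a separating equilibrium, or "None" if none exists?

Try competent → bond, incompetent → no bond:
  Under separation the client infers type exactly: bond → competent (pays 177), no bond → incompetent (pays 138).
  Competent: bond gives 177 − 14 = 163; no bond gives 138 − 2 = 136. No deviation. ✓
  Incompetent: no bond gives 138 − 1 = 137; bond gives 177 − 42 = 135. No deviation. ✓
Both hold — the competent type sends bond.

bond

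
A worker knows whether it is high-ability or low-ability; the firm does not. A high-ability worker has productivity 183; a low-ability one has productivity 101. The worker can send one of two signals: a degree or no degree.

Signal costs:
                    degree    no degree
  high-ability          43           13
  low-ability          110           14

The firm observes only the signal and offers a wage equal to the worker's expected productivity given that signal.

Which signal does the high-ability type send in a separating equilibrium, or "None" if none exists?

Try high-ability → degree, low-ability → no degree:
  If types separate, degree earns payment 183 and no degree earns 101.
  High-ability: degree gives 183 − 43 = 140; no degree gives 101 − 13 = 88. No deviation. ✓
  Low-ability: no degree gives 101 − 14 = 87; degree gives 183 − 110 = 73. No deviation. ✓
Both hold — the high-ability type sends degree.

degree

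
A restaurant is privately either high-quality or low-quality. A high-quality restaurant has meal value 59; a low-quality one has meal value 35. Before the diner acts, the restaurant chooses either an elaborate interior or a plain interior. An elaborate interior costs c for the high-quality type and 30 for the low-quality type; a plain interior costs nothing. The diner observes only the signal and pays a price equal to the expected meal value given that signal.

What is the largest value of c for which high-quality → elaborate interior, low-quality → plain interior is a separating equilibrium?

Under separation: elaborate interior → high-quality (pays 59); plain interior → low-quality (pays 35).
Low-quality: 35 − 0 = 35 ≥ 59 − 30 = 29. Holds regardless of c. ✓
High-quality: 59 − c ≥ 35 − 0, so c ≤ 59 − 35 = 24.

24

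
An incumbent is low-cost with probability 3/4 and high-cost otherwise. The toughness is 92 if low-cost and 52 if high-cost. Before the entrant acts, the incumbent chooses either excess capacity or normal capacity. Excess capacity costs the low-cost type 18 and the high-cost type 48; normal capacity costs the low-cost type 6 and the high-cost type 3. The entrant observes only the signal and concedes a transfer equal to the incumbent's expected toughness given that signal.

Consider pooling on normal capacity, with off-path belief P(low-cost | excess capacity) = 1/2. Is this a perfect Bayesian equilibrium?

At the pooled signal (normal capacity) the entrant holds the prior 3/4 and pays 3/4·92 + 1/4·52 = 82. Off-path (excess capacity) belief 1/2 gives 1/2·92 + 1/2·52 = 72.
Low-cost: normal capacity gives 82 − 6 = 76; excess capacity gives 72 − 18 = 54. Stays. ✓
High-cost: normal capacity gives 82 − 3 = 79; excess capacity gives 72 − 48 = 24. Stays. ✓

Yes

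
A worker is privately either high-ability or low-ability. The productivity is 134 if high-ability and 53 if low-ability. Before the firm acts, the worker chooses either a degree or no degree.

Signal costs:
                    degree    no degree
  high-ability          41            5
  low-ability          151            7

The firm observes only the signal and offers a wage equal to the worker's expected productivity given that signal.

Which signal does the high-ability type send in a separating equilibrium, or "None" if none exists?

degree

Try high-ability → degree, low-ability → no degree:
  If types separate, degree earns payment 134 and no degree earns 53.
  High-ability: degree gives 134 − 41 = 93; no degree gives 53 − 5 = 48. No deviation. ✓
  Low-ability: no degree gives 53 − 7 = 46; degree gives 134 − 151 = -17. No deviation. ✓
Both hold — the high-ability type sends degree.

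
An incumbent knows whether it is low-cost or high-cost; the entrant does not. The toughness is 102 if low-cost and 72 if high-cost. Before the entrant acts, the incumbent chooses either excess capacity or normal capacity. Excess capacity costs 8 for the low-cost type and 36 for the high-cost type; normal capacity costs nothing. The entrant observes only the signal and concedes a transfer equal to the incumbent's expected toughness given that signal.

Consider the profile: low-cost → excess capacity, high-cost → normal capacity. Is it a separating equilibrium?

Under separation the entrant infers type exactly: excess capacity → low-cost (pays 102), normal capacity → high-cost (pays 72).
Low-cost: excess capacity gives 102 − 8 = 94; normal capacity gives 72 − 0 = 72. No deviation. ✓
High-cost: normal capacity gives 72 − 0 = 72; excess capacity gives 102 − 36 = 66. No deviation. ✓
Both incentive constraints hold.

Yes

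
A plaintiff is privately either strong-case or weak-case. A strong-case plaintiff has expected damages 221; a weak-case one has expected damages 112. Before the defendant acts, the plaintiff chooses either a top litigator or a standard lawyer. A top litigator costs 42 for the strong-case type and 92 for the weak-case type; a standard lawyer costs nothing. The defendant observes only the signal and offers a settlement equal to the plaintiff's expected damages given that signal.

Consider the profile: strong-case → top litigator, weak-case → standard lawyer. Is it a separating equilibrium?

No

If types separate, top litigator earns payment 221 and standard lawyer earns 112.
Strong-case: top litigator gives 221 − 42 = 179; standard lawyer gives 112 − 0 = 112. No deviation. ✓
Weak-case: standard lawyer gives 112 − 0 = 112; top litigator gives 221 − 92 = 129. Would deviate. ✗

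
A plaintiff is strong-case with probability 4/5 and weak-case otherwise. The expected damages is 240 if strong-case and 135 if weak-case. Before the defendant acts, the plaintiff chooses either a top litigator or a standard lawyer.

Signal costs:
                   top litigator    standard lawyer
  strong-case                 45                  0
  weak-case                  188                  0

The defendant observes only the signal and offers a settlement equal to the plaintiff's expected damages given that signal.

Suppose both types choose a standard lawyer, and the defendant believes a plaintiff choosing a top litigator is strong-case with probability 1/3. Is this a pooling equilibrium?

At the pooled signal (standard lawyer) the defendant holds the prior 4/5 and pays 4/5·240 + 1/5·135 = 219. Off-path (top litigator) belief 1/3 gives 1/3·240 + 2/3·135 = 170.
Strong-case: standard lawyer gives 219 − 0 = 219; top litigator gives 170 − 45 = 125. Stays. ✓
Weak-case: standard lawyer gives 219 − 0 = 219; top litigator gives 170 − 188 = -18. Stays. ✓

Yes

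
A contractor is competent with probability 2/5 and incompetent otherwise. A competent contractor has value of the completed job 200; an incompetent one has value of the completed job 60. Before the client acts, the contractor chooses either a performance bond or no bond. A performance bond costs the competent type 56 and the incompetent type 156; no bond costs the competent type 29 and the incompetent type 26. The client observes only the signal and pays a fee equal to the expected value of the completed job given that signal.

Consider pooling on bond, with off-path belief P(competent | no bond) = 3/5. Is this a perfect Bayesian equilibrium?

No

At the pooled signal (bond) the client holds the prior 2/5 and pays 2/5·200 + 3/5·60 = 116. Off-path (no bond) belief 3/5 gives 3/5·200 + 2/5·60 = 144.
Competent: bond gives 116 − 56 = 60; no bond gives 144 − 29 = 115. Deviates. ✗
Incompetent: bond gives 116 − 156 = -40; no bond gives 144 − 26 = 118. Deviates. ✗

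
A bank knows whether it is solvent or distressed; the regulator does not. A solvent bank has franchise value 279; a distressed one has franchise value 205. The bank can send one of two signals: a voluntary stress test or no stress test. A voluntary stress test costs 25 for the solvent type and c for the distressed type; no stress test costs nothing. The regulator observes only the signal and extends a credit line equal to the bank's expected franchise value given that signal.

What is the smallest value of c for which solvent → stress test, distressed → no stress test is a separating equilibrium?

Under separation: stress test → solvent (pays 279); no stress test → distressed (pays 205).
Solvent: 279 − 25 = 254 ≥ 205 − 0 = 205. Holds regardless of c. ✓
Distressed: 205 − 0 ≥ 279 − c, so c ≥ 279 − 205 = 74.

74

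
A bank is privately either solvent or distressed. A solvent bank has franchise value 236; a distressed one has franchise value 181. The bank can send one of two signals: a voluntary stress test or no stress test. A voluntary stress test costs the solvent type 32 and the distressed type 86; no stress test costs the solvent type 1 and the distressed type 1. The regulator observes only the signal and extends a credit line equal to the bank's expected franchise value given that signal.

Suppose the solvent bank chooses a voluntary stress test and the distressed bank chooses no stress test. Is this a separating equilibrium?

Yes

If types separate, stress test earns payment 236 and no stress test earns 181.
Solvent: stress test gives 236 − 32 = 204; no stress test gives 181 − 1 = 180. No deviation. ✓
Distressed: no stress test gives 181 − 1 = 180; stress test gives 236 − 86 = 150. No deviation. ✓
Neither type gains from mimicking the other.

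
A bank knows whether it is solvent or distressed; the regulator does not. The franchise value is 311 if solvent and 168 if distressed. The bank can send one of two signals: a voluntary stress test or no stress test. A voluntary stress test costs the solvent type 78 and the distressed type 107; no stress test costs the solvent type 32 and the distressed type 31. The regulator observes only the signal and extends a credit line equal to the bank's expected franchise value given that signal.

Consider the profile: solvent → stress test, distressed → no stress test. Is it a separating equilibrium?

If types separate, stress test earns payment 311 and no stress test earns 168.
Solvent: stress test gives 311 − 78 = 233; no stress test gives 168 − 32 = 136. No deviation. ✓
Distressed: no stress test gives 168 − 31 = 137; stress test gives 311 − 107 = 204. Would deviate. ✗

No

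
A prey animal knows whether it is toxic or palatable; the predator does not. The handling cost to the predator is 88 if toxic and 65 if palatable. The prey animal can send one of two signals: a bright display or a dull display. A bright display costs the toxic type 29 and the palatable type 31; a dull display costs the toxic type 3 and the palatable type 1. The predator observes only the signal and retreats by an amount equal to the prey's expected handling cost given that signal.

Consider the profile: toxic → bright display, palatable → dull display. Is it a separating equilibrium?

If types separate, bright display earns payment 88 and dull display earns 65.
Toxic: bright display gives 88 − 29 = 59; dull display gives 65 − 3 = 62. Would deviate. ✗
Palatable: dull display gives 65 − 1 = 64; bright display gives 88 − 31 = 57. No deviation. ✓

No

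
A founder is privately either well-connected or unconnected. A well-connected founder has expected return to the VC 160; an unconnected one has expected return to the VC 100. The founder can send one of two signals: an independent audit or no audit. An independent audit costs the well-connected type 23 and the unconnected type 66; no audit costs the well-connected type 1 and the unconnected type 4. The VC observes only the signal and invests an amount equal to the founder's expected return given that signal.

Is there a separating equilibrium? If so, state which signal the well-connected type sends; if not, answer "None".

Try well-connected → audit, unconnected → no audit:
  Under separation the VC infers type exactly: audit → well-connected (pays 160), no audit → unconnected (pays 100).
  Well-connected: audit gives 160 − 23 = 137; no audit gives 100 − 1 = 99. No deviation. ✓
  Unconnected: no audit gives 100 − 4 = 96; audit gives 160 − 66 = 94. No deviation. ✓
Both hold — the well-connected type sends audit.

audit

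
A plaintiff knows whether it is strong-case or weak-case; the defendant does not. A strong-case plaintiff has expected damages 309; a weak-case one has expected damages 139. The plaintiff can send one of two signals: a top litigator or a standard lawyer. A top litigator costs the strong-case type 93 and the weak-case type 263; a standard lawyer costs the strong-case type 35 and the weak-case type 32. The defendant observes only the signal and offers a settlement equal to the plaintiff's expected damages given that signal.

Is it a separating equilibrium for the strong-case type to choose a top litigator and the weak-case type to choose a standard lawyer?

Under separation the defendant infers type exactly: top litigator → strong-case (pays 309), standard lawyer → weak-case (pays 139).
Strong-case: top litigator gives 309 − 93 = 216; standard lawyer gives 139 − 35 = 104. No deviation. ✓
Weak-case: standard lawyer gives 139 − 32 = 107; top litigator gives 309 − 263 = 46. No deviation. ✓
Neither type gains from mimicking the other.

Yes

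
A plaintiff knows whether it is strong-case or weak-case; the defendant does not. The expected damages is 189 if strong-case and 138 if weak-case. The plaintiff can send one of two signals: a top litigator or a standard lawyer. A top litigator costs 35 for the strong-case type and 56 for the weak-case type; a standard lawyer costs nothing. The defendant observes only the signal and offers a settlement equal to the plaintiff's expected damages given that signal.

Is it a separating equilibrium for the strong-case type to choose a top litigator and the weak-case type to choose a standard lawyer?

Under separation the defendant infers type exactly: top litigator → strong-case (pays 189), standard lawyer → weak-case (pays 138).
Strong-case: top litigator gives 189 − 35 = 154; standard lawyer gives 138 − 0 = 138. No deviation. ✓
Weak-case: standard lawyer gives 138 − 0 = 138; top litigator gives 189 − 56 = 133. No deviation. ✓
Both incentive constraints hold.

Yes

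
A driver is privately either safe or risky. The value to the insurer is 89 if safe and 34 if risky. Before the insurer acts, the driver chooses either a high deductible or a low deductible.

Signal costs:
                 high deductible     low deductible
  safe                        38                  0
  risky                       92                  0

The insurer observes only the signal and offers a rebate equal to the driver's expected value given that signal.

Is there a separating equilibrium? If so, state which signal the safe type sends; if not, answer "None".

high deductible

Try safe → high deductible, risky → low deductible:
  If types separate, high deductible earns payment 89 and low deductible earns 34.
  Safe: high deductible gives 89 − 38 = 51; low deductible gives 34 − 0 = 34. No deviation. ✓
  Risky: low deductible gives 34 − 0 = 34; high deductible gives 89 − 92 = -3. No deviation. ✓
Both hold — the safe type sends high deductible.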